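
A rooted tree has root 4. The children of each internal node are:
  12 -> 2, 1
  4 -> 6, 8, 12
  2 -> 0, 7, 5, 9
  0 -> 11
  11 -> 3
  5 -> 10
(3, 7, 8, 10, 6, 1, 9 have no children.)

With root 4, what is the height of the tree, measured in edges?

5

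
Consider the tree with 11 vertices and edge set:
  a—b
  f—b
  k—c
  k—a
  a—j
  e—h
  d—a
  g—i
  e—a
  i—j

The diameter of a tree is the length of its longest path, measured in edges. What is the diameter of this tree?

5

BFS from h reaches g last, at distance 5; BFS from g confirms no node is farther.
Path: h – e – a – j – i – g.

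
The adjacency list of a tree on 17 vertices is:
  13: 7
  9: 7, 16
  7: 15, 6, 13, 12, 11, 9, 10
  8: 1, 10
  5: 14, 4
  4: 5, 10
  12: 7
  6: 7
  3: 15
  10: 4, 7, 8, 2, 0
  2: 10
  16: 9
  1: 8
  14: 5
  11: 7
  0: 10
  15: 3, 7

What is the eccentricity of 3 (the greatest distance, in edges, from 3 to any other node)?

6

The node farthest from 3 is 14, via 3–15–7–10–4–5–14 — 6 edges.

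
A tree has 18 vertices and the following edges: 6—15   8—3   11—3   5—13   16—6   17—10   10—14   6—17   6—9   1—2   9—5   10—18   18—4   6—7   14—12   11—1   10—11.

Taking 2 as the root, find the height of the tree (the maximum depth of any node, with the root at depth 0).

8

The longest root-to-leaf path is 2–1–11–10–17–6–9–5–13 (8 edges).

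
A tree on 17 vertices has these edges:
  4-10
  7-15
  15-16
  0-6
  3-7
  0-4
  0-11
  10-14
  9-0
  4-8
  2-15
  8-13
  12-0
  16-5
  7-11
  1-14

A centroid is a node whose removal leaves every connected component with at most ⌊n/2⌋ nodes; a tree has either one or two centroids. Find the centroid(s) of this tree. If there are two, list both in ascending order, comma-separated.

0

Removing 0 splits the tree into components of sizes 7, 6, 1, 1, 1; the largest is 7 ≤ ⌊17/2⌋ = 8.
Every other node leaves some component of size > 8, so the centroid is unique.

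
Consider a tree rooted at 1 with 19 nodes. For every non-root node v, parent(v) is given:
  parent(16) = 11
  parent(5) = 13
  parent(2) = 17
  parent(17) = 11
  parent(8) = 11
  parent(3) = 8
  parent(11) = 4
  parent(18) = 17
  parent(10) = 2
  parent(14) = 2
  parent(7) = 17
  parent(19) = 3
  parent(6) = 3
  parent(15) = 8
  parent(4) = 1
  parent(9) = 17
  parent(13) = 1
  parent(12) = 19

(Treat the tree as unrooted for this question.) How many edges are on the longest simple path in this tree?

Starting from 12, a farthest node is 5 at distance 8.
One longest path: 12-19-3-8-11-4-1-13-5.
So the diameter is 8.

8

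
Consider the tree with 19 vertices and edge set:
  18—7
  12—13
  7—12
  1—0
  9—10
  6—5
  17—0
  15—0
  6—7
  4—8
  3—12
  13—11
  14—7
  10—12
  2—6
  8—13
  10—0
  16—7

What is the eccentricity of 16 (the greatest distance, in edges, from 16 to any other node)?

Distances from 16 peak at 5, attained at 15 (17, 4, 1 also at distance 5).
16-7-12-10-0-15

5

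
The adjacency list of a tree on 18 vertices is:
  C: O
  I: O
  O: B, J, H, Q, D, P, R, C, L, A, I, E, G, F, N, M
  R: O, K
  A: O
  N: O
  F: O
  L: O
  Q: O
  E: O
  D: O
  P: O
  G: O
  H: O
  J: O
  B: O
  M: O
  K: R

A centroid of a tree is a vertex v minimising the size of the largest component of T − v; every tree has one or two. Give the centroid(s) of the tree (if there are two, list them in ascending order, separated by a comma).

Delete O: the remaining components have sizes 2, 1, 1, 1, 1, 1, 1, 1, 1, 1, 1, 1, 1, 1, 1, 1. Max 2 ≤ 9, so O is a centroid.
Every other node leaves some component of size > 9, so the centroid is unique.

O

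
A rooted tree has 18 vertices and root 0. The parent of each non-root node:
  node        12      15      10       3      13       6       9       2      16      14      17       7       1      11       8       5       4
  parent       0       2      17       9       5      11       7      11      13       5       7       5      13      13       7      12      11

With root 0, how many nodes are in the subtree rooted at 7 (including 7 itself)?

6

The subtree rooted at 7 contains: 7, 17, 9, 8, 10, 3 — 6 nodes.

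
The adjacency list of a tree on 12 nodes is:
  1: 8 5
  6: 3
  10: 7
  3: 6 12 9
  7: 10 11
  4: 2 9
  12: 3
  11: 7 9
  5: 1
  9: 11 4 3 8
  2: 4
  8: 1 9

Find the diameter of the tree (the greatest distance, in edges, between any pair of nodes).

A longest path is 10–7–11–9–8–1–5, with 6 edges.

6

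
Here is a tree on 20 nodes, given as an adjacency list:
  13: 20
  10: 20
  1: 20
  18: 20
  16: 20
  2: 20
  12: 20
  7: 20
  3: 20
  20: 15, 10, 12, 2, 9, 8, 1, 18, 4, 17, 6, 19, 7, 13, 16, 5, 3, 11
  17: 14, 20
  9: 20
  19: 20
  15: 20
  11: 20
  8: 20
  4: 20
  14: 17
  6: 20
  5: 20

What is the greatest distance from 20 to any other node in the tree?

A farthest node from 20 is 14.
The path 20–17–14 has 2 edges.

2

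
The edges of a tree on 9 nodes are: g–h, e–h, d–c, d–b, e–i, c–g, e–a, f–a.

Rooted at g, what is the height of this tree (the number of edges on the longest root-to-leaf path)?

f sits deepest: g-h-e-a-f — 4 edges from the root.

4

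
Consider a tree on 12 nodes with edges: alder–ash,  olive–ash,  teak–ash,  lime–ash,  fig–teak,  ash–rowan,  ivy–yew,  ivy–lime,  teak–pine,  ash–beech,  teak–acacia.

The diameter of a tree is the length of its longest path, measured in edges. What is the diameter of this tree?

A longest path is yew – ivy – lime – ash – teak – acacia, with 5 edges.

5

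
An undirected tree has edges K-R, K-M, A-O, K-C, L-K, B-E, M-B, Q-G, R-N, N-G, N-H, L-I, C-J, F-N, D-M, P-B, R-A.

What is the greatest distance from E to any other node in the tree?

The node farthest from E is Q, via E – B – M – K – R – N – G – Q — 7 edges.

7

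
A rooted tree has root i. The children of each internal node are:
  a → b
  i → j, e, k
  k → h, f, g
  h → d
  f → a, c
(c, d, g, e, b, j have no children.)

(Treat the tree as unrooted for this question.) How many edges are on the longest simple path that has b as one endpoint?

Distances from b peak at 5, attained at e (d, j also at distance 5).
b-a-f-k-i-e

5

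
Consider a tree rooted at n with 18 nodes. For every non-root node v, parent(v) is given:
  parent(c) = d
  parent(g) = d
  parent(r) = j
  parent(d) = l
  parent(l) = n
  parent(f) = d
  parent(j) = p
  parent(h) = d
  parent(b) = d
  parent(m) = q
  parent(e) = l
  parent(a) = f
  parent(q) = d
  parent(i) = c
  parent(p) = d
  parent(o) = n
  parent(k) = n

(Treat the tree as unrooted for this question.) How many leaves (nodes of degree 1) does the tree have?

Exactly 10 nodes have a single neighbour: a, b, e, g, h, i, k, m, o, r.

10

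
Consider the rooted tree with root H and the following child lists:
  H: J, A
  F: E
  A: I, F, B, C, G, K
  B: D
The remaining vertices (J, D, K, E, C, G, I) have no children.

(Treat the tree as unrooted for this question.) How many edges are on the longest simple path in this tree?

4

BFS from E reaches J last, at distance 4; BFS from J confirms no node is farther.
Path: E - F - A - H - J.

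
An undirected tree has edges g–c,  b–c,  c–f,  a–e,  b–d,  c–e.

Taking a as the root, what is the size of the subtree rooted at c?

5

c's subtree: {c, f, g, b, d}, size 5.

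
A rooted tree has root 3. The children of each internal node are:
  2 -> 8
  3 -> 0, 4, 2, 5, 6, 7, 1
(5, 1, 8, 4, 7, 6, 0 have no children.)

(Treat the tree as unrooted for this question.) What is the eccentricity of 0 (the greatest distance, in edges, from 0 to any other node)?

3

A farthest node from 0 is 8.
The path 0-3-2-8 has 3 edges.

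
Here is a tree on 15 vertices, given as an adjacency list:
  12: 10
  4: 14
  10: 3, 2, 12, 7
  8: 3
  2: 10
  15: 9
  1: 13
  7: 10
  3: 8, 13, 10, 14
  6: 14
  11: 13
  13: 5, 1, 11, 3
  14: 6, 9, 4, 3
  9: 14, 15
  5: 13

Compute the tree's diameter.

BFS from 15 reaches 7 last, at distance 5; BFS from 7 confirms no node is farther.
Path: 15 – 9 – 14 – 3 – 10 – 7.

5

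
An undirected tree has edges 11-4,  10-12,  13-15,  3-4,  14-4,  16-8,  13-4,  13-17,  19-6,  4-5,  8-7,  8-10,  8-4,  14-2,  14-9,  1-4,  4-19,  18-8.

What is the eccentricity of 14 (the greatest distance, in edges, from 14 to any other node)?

A farthest node from 14 is 12.
The path 14 – 4 – 8 – 10 – 12 has 4 edges.

4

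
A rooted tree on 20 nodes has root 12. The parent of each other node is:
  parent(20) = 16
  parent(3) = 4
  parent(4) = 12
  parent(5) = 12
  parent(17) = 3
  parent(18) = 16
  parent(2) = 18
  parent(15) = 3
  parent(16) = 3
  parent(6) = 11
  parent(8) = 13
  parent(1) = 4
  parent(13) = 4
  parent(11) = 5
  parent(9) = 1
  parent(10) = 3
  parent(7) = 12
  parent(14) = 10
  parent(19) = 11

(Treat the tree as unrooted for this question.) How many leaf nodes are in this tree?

10

Exactly 10 nodes have a single neighbour: 2, 6, 7, 8, 9, 14, 15, 17, 19, 20.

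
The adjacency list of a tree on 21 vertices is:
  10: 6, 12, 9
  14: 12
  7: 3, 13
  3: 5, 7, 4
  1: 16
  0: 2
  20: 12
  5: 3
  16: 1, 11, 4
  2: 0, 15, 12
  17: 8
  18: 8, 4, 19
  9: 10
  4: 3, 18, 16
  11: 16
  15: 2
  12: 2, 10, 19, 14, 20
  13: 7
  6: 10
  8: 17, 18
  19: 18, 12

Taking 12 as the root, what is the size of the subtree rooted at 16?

3

The subtree rooted at 16 contains: 16, 11, 1 — 3 nodes.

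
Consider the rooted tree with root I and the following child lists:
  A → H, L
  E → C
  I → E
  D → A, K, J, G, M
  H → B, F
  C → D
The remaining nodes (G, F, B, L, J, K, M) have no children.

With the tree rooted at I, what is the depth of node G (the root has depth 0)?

I–E–C–D–G — 4 edges.

4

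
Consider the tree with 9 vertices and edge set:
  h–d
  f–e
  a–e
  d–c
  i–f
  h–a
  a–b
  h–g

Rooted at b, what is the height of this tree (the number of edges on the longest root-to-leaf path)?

A deepest node is i, reached by b – a – e – f – i.
That path has 4 edges, so the height is 4.

4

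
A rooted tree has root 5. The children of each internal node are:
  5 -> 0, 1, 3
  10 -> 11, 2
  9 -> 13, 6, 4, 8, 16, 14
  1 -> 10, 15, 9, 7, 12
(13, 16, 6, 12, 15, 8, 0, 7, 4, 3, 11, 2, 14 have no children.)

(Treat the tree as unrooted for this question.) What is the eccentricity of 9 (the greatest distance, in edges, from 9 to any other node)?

3

The node farthest from 9 is 11 (3, 0, 2 also at distance 3), via 9–1–10–11 — 3 edges.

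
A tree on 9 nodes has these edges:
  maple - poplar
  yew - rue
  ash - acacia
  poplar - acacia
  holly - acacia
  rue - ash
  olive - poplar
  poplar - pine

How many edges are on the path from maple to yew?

Walking from maple: maple–poplar–acacia–ash–rue–yew. Length 5.

5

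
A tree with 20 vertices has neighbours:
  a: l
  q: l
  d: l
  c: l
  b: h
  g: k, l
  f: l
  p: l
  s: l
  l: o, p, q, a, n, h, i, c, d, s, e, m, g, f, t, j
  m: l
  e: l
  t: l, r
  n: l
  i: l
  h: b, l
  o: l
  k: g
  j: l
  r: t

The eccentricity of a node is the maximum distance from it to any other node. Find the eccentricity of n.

The node farthest from n is r (k, b also at distance 3), via n-l-t-r — 3 edges.

3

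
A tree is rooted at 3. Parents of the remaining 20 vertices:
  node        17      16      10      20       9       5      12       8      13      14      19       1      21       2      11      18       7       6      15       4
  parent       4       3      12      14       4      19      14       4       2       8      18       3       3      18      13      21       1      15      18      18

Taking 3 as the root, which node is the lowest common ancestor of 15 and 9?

Ancestors of 15 (toward the root): 15, 18, 21, 3.
Ancestors of 9: 9, 4, 18, 21, 3.
The deepest node appearing in both lists is 18.

18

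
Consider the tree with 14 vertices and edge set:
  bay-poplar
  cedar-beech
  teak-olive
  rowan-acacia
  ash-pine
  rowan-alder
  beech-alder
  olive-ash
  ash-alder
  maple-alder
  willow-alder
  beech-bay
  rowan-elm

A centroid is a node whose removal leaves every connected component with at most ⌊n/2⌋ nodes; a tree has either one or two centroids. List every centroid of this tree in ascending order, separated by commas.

Removing alder splits the tree into components of sizes 4, 4, 3, 1, 1; the largest is 4 ≤ ⌊14/2⌋ = 7.
No neighbour of alder does as well, so alder is the unique centroid.

alder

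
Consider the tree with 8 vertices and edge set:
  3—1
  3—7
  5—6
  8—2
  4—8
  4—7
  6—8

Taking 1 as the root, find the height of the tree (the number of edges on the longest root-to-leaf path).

6

A deepest node is 5, reached by 1 → 3 → 7 → 4 → 8 → 6 → 5.
That path has 6 edges, so the height is 6.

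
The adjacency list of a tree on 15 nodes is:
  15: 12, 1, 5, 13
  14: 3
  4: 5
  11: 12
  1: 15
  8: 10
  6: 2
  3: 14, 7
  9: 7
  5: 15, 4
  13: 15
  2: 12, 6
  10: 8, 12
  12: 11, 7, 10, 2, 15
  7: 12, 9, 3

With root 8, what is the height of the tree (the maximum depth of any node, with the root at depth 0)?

5

A deepest node is 4, reached by 8 – 10 – 12 – 15 – 5 – 4.
That path has 5 edges, so the height is 5.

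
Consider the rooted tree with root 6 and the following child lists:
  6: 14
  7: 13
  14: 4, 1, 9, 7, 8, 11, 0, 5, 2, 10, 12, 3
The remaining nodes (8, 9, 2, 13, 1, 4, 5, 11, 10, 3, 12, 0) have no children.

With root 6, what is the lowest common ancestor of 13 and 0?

Path 13→root: 13 7 14 6; path 0→root: 0 14 6.
First common node: 14.

14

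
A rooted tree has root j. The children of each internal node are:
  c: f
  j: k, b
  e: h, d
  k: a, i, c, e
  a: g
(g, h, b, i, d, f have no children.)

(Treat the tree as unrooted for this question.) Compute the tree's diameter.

4

A longest path is h–e–k–a–g, with 4 edges.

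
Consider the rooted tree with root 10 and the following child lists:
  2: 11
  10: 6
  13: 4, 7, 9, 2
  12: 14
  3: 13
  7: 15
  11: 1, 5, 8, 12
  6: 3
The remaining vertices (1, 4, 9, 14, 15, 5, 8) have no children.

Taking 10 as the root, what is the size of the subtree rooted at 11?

6

The subtree rooted at 11 contains: 11, 8, 12, 5, 1, 14 — 6 nodes.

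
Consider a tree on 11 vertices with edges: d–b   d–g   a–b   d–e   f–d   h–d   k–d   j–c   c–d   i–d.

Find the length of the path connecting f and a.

3

Walking from f: f – d – b – a. Length 3.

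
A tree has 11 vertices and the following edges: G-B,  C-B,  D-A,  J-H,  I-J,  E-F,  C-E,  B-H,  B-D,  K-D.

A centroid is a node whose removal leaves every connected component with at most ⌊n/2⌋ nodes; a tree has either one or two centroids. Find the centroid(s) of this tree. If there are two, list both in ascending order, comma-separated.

B

Removing B splits the tree into components of sizes 3, 3, 3, 1; the largest is 3 ≤ ⌊11/2⌋ = 5.
No neighbour of B does as well, so B is the unique centroid.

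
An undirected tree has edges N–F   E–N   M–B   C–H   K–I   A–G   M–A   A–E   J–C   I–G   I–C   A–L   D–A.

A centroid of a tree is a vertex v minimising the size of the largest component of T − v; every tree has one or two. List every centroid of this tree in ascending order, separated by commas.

A

Delete A: the remaining components have sizes 6, 3, 2, 1, 1. Max 6 ≤ 7, so A is a centroid.
Every other node leaves some component of size > 7, so the centroid is unique.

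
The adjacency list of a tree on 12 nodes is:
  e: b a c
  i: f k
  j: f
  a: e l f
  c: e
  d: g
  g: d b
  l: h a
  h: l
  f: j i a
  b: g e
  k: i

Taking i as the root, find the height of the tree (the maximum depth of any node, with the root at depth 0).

6

A deepest node is d, reached by i-f-a-e-b-g-d.
That path has 6 edges, so the height is 6.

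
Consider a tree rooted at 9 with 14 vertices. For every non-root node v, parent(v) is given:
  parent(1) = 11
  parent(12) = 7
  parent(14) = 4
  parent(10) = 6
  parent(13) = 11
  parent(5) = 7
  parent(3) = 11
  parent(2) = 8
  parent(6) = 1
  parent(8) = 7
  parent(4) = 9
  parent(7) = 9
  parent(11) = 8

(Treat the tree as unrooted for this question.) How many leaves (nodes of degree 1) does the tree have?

Exactly 7 nodes have a single neighbour: 2, 3, 5, 10, 12, 13, 14.

7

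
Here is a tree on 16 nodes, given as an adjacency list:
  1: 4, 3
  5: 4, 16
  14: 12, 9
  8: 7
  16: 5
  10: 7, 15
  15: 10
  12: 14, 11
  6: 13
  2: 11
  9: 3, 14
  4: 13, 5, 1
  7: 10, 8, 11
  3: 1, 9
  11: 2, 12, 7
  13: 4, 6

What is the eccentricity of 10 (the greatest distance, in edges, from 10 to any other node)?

10

The node farthest from 10 is 6 (16 also at distance 10), via 10 – 7 – 11 – 12 – 14 – 9 – 3 – 1 – 4 – 13 – 6 — 10 edges.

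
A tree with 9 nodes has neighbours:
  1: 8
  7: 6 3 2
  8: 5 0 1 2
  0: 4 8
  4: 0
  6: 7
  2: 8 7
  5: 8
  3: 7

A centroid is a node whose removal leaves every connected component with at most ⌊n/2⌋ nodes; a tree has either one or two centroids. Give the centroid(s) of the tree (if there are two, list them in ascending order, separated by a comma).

8

Removing 8 splits the tree into components of sizes 4, 2, 1, 1; the largest is 4 ≤ ⌊9/2⌋ = 4.
Every other node leaves some component of size > 4, so the centroid is unique.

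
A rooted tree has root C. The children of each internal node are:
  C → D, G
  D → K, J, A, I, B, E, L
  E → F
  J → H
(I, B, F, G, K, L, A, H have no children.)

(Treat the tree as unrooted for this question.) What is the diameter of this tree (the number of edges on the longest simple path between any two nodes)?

4

A longest path is H - J - D - C - G, with 4 edges.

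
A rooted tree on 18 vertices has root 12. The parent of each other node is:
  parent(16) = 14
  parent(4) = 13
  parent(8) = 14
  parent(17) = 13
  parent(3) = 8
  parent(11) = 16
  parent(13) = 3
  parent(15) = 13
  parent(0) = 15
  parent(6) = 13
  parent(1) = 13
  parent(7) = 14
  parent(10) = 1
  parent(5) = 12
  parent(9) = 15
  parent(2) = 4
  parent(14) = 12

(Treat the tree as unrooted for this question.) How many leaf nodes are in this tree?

9

Exactly 9 nodes have a single neighbour: 0, 2, 5, 6, 7, 9, 10, 11, 17.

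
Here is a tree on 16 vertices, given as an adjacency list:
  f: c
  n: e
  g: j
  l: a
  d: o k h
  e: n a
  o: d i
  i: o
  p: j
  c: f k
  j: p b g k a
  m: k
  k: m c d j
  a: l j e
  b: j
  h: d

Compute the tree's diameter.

Starting from i, a farthest node is n at distance 7.
One longest path: i–o–d–k–j–a–e–n.
So the diameter is 7.

7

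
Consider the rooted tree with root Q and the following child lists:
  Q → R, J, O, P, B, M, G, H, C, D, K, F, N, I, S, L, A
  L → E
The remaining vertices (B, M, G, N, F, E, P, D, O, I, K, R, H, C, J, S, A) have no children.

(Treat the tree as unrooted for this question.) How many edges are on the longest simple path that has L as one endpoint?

The node farthest from L is S (K, I, B, J, N, D, R, M, P, C, O, A, G, F, H also at distance 2), via L – Q – S — 2 edges.

2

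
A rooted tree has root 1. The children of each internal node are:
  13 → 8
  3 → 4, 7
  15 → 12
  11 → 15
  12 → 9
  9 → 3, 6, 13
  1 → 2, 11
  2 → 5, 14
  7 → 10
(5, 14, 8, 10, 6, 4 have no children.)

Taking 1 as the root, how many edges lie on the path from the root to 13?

5

1 – 11 – 15 – 12 – 9 – 13 — 5 edges.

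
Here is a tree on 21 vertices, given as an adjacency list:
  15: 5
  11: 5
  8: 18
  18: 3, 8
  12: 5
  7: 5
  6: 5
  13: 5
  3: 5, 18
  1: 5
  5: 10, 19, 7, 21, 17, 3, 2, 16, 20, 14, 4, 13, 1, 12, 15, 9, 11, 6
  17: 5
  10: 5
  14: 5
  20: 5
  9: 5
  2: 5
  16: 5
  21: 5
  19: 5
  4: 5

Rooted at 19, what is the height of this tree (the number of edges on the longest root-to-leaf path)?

4

A deepest node is 8, reached by 19–5–3–18–8.
That path has 4 edges, so the height is 4.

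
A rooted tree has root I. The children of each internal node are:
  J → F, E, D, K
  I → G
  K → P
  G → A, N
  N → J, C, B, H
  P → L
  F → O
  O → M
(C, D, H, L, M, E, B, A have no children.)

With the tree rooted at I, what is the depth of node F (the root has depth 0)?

4

I → G → N → J → F — 4 edges.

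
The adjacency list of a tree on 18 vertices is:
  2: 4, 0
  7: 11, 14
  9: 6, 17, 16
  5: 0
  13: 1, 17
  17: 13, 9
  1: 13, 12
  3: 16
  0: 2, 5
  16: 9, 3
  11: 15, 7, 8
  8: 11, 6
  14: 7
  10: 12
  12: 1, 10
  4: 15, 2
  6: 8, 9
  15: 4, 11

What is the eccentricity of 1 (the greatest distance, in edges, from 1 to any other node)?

11

The node farthest from 1 is 5, via 1 – 13 – 17 – 9 – 6 – 8 – 11 – 15 – 4 – 2 – 0 – 5 — 11 edges.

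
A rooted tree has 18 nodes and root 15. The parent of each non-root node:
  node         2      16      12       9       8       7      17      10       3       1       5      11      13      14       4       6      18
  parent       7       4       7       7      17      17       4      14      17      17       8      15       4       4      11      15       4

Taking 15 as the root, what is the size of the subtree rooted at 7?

4

The subtree rooted at 7 contains: 7, 12, 2, 9 — 4 nodes.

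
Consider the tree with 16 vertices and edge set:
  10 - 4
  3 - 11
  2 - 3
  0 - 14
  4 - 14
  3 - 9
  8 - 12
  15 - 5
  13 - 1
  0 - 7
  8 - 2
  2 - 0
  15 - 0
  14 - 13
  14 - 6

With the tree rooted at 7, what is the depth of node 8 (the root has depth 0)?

7–0–2–8 — 3 edges.

3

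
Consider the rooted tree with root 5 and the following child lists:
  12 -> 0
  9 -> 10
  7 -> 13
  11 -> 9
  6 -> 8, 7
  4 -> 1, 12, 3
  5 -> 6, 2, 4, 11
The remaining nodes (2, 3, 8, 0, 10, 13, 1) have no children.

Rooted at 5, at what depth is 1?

Climbing from 1 to the root: 1 → 4 → 5. That's 2 steps.

2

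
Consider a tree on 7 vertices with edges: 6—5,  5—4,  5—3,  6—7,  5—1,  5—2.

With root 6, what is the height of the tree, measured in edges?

The longest root-to-leaf path is 6-5-3 (2 edges).

2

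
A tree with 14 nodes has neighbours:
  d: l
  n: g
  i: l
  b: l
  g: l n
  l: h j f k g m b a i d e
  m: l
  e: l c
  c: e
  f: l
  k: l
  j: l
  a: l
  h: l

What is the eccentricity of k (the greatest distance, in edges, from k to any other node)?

3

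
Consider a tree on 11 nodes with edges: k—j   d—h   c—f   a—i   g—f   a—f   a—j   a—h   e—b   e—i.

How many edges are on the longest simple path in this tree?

5

A longest path is b – e – i – a – h – d, with 5 edges.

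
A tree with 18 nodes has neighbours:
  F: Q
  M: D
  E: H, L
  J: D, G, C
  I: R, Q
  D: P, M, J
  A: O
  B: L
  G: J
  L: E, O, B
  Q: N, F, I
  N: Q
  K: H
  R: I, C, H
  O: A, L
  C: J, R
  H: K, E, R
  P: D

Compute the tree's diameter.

9

A longest path is A – O – L – E – H – R – C – J – D – M, with 9 edges.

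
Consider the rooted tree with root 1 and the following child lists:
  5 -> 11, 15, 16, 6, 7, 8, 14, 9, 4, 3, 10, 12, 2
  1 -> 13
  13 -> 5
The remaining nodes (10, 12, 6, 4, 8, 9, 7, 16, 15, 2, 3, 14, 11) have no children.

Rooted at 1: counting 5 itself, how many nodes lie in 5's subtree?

5's subtree: {5, 6, 2, 8, 16, 7, 3, 11, 15, 4, 10, 14, 12, 9}, size 14.

14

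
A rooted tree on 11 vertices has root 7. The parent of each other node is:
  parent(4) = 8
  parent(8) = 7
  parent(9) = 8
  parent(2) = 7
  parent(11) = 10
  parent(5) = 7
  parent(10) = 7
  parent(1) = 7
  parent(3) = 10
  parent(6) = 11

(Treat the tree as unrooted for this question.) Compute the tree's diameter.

5

Starting from 6, a farthest node is 9 at distance 5.
One longest path: 6-11-10-7-8-9.
So the diameter is 5.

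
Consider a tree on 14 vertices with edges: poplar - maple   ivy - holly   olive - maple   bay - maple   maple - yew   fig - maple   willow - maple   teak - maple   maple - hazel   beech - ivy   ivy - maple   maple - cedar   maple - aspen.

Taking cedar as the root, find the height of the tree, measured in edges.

holly sits deepest: cedar – maple – ivy – holly — 3 edges from the root.

3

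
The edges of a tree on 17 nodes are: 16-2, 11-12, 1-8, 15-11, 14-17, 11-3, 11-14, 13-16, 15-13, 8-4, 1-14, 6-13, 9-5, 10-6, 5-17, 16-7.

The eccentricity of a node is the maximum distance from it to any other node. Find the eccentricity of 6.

7

A farthest node from 6 is 4 (9 also at distance 7).
The path 6–13–15–11–14–1–8–4 has 7 edges.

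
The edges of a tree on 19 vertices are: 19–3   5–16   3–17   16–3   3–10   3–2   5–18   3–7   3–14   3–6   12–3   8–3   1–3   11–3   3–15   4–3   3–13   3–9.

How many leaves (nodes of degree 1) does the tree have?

Degree-1 nodes: 1, 2, 4, 6, 7, 8, 9, 10, 11, 12, 13, 14, 15, 17, 18, 19 — 16 of them.

16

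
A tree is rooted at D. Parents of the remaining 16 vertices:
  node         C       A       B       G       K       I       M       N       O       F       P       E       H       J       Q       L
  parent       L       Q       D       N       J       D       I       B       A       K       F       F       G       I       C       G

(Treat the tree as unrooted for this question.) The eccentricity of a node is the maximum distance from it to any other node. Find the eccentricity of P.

13

The node farthest from P is O, via P–F–K–J–I–D–B–N–G–L–C–Q–A–O — 13 edges.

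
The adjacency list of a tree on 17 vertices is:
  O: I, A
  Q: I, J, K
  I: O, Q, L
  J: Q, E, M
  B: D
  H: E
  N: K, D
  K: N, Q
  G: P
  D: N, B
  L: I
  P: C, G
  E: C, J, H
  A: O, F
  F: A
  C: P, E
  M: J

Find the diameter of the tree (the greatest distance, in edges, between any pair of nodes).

9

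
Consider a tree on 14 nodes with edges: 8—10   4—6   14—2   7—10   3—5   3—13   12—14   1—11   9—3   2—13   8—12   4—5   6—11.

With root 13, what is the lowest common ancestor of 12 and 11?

13

Path 12→root: 12 14 2 13; path 11→root: 11 6 4 5 3 13.
First common node: 13.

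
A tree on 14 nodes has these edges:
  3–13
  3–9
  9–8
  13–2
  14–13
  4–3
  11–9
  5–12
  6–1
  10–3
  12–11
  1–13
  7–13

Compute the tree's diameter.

7

BFS from 5 reaches 6 last, at distance 7; BFS from 6 confirms no node is farther.
Path: 5-12-11-9-3-13-1-6.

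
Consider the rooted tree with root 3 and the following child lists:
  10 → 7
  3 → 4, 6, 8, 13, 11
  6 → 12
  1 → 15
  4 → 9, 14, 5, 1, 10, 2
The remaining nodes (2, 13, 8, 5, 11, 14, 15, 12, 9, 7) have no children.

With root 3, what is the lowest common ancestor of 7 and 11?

Ancestors of 7 (toward the root): 7, 10, 4, 3.
Ancestors of 11: 11, 3.
The deepest node appearing in both lists is 3.

3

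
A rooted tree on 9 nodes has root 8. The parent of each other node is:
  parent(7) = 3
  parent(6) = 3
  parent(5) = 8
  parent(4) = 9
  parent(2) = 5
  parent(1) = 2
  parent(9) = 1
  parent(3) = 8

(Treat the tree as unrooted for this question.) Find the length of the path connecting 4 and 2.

4 - 9 - 1 - 2: 3 edges.

3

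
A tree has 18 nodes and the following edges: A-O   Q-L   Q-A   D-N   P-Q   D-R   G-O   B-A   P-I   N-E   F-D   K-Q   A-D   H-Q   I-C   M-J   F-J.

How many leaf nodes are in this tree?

Degree-1 nodes: B, C, E, G, H, K, L, M, R — 9 of them.

9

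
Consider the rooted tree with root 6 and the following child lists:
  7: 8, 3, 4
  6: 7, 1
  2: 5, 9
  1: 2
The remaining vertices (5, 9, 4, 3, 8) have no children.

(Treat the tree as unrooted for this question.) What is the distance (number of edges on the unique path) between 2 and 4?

4

The path is 2 - 1 - 6 - 7 - 4, which has 4 edges.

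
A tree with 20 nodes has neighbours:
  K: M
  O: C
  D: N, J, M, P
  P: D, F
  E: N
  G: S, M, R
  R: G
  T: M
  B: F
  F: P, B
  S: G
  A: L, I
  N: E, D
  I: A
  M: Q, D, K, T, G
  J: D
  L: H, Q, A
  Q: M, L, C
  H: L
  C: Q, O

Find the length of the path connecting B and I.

Walking from B: B–F–P–D–M–Q–L–A–I. Length 8.

8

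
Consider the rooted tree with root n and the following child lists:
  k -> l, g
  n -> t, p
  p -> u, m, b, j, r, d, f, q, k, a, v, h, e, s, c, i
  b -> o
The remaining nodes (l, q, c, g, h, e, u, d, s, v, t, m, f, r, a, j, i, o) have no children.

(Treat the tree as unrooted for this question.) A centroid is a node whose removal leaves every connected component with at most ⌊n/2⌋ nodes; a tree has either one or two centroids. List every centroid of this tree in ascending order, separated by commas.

p

Removing p splits the tree into components of sizes 3, 2, 2, 1, 1, 1, 1, 1, 1, 1, 1, 1, 1, 1, 1, 1, 1; the largest is 3 ≤ ⌊22/2⌋ = 11.
No neighbour of p does as well, so p is the unique centroid.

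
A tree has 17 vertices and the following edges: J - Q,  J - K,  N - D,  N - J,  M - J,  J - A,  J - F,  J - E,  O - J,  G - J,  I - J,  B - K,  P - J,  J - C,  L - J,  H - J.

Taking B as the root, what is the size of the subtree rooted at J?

J's subtree: {J, M, I, A, E, N, H, C, L, Q, O, G, P, F, D}, size 15.

15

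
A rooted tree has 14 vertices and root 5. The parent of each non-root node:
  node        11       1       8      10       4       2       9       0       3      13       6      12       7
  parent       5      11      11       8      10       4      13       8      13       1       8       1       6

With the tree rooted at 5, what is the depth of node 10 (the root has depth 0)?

3

Climbing from 10 to the root: 10 → 8 → 11 → 5. That's 3 steps.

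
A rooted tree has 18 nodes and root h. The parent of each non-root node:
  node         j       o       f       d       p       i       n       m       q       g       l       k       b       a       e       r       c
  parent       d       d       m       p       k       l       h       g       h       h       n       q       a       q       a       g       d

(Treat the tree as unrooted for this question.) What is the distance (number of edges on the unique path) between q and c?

4

The path is q - k - p - d - c, which has 4 edges.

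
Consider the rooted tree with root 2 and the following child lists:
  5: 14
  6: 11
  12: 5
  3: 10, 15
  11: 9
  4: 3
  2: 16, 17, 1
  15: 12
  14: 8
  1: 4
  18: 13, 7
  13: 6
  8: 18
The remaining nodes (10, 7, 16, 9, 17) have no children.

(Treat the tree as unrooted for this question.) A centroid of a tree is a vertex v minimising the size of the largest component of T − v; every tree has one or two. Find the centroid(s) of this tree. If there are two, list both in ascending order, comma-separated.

5, 12

Removing 12 splits the tree into components of sizes 9, 8; the largest is 9 ≤ ⌊18/2⌋ = 9.
5 is adjacent to 12 and is also a centroid (the largest component after removing it is likewise 9).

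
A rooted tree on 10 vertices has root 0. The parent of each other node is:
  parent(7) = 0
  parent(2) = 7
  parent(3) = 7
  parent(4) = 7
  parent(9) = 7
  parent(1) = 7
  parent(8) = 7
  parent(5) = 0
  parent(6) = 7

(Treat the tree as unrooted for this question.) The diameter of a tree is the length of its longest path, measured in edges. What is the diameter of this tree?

3

Starting from 5, a farthest node is 3 at distance 3.
One longest path: 5 - 0 - 7 - 3.
So the diameter is 3.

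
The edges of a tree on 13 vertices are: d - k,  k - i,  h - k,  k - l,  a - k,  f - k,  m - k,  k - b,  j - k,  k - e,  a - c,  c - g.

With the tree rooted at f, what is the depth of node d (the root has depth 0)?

Path from f to d: f → k → d, which has 2 edges.

2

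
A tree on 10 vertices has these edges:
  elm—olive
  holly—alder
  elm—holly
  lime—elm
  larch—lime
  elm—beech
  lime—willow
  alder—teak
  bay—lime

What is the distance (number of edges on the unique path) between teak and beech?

4

The path is teak - alder - holly - elm - beech, which has 4 edges.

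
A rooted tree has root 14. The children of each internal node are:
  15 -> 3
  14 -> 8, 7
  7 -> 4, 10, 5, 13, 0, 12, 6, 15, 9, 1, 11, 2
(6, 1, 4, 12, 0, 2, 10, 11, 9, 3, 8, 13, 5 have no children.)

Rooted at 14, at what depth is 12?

14 – 7 – 12 — 2 edges.

2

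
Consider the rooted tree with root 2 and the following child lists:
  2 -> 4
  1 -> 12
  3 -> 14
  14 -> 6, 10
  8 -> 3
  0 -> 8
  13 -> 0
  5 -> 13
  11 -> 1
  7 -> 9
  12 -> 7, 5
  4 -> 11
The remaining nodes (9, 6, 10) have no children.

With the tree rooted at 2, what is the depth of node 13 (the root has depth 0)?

Path from 2 to 13: 2 – 4 – 11 – 1 – 12 – 5 – 13, which has 6 edges.

6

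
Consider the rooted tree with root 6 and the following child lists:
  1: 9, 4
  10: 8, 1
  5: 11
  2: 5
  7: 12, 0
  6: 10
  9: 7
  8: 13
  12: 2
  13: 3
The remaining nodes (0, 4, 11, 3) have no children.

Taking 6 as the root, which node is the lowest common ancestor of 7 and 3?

10

7's ancestor chain is 7, 9, 1, 10, 6 and 3's is 3, 13, 8, 10, 6; they first meet at 10.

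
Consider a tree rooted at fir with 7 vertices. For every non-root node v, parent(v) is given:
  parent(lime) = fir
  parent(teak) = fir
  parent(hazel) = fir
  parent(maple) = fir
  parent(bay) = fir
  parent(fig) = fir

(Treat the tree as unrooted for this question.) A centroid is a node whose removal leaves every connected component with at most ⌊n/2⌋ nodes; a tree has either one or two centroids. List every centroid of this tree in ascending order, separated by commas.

fir

Removing fir splits the tree into components of sizes 1, 1, 1, 1, 1, 1; the largest is 1 ≤ ⌊7/2⌋ = 3.
Every other node leaves some component of size > 3, so the centroid is unique.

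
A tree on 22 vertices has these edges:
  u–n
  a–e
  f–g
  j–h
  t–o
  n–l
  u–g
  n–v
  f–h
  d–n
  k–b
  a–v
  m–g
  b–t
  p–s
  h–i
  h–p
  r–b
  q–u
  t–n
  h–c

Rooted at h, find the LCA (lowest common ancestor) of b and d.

n

Path b→root: b t n u g f h; path d→root: d n u g f h.
First common node: n.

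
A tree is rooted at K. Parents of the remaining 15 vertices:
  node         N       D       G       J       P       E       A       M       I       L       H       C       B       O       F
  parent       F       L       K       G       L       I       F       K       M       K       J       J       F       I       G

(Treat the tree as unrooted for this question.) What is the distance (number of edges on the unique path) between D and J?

4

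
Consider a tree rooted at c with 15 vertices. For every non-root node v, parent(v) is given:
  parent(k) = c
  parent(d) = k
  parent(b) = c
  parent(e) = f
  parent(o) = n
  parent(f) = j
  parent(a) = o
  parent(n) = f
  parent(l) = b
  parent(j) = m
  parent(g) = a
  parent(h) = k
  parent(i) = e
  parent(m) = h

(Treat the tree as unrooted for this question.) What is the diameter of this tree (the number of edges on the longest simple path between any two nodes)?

11

BFS from l reaches g last, at distance 11; BFS from g confirms no node is farther.
Path: l - b - c - k - h - m - j - f - n - o - a - g.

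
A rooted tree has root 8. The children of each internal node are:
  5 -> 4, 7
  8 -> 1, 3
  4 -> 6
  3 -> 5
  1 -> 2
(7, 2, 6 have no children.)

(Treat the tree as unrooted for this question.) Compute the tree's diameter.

Starting from 6, a farthest node is 2 at distance 6.
One longest path: 6–4–5–3–8–1–2.
So the diameter is 6.

6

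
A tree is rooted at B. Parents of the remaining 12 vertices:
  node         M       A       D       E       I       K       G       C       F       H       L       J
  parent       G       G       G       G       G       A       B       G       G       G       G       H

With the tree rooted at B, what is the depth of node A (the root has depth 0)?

B – G – A — 2 edges.

2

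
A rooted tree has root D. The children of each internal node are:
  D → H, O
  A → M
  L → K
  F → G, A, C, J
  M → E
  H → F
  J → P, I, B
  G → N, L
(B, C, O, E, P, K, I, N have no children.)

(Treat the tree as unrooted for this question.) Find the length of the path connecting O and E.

6

The path is O – D – H – F – A – M – E, which has 6 edges.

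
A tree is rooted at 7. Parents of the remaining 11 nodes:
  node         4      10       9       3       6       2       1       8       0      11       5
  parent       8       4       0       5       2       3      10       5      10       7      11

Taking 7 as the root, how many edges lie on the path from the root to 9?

7

Path from 7 to 9: 7 – 11 – 5 – 8 – 4 – 10 – 0 – 9, which has 7 edges.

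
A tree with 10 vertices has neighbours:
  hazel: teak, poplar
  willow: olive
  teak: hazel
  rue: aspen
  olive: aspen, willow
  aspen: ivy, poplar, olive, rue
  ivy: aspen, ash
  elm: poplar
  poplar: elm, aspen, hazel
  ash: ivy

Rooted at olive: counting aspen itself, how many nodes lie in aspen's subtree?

8

aspen's subtree: {aspen, poplar, ivy, rue, elm, hazel, ash, teak}, size 8.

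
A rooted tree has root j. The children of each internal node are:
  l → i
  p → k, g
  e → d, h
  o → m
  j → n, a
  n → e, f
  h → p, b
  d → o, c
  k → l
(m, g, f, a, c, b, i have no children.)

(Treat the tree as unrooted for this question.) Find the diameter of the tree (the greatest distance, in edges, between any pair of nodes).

BFS from a reaches i last, at distance 8; BFS from i confirms no node is farther.
Path: a-j-n-e-h-p-k-l-i.

8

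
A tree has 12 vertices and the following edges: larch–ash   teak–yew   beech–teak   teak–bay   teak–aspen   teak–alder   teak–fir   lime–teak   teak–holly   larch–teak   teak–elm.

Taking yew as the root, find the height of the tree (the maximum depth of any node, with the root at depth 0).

3

The longest root-to-leaf path is yew-teak-larch-ash (3 edges).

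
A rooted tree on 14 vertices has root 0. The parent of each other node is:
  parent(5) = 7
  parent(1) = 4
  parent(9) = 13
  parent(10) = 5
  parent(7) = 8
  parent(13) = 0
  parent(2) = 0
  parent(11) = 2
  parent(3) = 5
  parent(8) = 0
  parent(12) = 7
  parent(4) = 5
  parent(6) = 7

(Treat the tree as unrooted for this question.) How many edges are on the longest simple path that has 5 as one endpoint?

A farthest node from 5 is 11 (9 also at distance 5).
The path 5-7-8-0-2-11 has 5 edges.

5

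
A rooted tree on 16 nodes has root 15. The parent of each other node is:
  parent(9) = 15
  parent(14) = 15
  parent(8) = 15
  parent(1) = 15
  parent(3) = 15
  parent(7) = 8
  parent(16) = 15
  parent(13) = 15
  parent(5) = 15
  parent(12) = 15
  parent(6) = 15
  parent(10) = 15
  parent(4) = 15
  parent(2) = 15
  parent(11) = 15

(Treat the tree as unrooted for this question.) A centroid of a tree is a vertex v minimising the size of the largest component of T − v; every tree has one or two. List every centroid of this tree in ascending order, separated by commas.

15

Delete 15: the remaining components have sizes 2, 1, 1, 1, 1, 1, 1, 1, 1, 1, 1, 1, 1, 1. Max 2 ≤ 8, so 15 is a centroid.
No neighbour of 15 does as well, so 15 is the unique centroid.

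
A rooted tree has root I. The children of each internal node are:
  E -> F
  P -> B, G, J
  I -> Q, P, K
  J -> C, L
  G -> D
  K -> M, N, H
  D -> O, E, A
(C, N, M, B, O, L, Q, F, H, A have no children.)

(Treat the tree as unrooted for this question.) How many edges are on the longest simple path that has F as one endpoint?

7

Distances from F peak at 7, attained at M (N, H also at distance 7).
F–E–D–G–P–I–K–M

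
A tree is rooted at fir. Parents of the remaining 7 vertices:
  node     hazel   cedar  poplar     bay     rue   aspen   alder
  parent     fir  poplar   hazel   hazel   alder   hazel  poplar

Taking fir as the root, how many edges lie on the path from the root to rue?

Path from fir to rue: fir → hazel → poplar → alder → rue, which has 4 edges.

4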